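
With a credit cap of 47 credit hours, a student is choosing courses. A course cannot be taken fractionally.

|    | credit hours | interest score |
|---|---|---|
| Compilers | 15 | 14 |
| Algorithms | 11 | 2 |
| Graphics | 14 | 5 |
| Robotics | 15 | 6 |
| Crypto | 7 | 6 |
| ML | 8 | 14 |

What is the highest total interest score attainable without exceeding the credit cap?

Compilers + Graphics + Crypto + ML: credit hours 15 + 14 + 7 + 8 = 44 ≤ 47, interest score 14 + 5 + 6 + 14 = 39.
Compilers + Robotics + Crypto + ML: credit hours 15 + 15 + 7 + 8 = 45 ≤ 47, interest score 14 + 6 + 6 + 14 = 40.
Compilers + Algorithms + Crypto + ML: credit hours 15 + 11 + 7 + 8 = 41 ≤ 47, interest score 14 + 2 + 6 + 14 = 36.
Best is Compilers, Robotics, Crypto, and ML with total interest score 40.

40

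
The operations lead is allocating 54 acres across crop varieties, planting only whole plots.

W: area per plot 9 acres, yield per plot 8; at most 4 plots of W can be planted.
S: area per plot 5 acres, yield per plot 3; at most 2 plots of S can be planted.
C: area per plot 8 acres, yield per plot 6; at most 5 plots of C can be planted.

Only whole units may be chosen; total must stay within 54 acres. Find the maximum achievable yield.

W has the best ratio (8/9); taking only W gives at most 4×8 = 32 (stopped by the supply cap of 4).
Mixing does better — 4×W and 2×C: area 52 ≤ 54, yield 4·8 + 2·6 = 44.

44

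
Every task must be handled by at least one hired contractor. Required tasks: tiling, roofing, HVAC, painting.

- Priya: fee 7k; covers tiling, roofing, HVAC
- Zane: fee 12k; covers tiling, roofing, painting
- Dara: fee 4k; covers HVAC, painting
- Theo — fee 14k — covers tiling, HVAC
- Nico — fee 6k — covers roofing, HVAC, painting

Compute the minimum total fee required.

Choose Priya and Dara: together they cover tiling, roofing, HVAC, painting — every task.
Total fee: 7 + 4 = 11.
No cover costs less than 11.

11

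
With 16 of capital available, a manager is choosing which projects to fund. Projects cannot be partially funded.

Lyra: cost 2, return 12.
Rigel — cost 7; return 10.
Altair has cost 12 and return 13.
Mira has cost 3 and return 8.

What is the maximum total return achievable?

Lyra + Rigel + Mira: cost 2 + 7 + 3 = 12 ≤ 16, return 12 + 10 + 8 = 30.
Lyra + Altair: cost 2 + 12 = 14 ≤ 16, return 12 + 13 = 25.
Lyra + Rigel: cost 2 + 7 = 9 ≤ 16, return 12 + 10 = 22.
Best is Lyra, Rigel, and Mira with total return 30.

30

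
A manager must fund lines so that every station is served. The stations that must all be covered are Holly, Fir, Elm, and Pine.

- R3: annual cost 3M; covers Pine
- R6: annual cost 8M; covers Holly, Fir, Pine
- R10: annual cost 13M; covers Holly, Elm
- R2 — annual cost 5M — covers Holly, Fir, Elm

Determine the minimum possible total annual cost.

Choose R3 and R2: together they cover Holly, Fir, Elm, Pine — every station.
Total annual cost: 3 + 5 = 8.

8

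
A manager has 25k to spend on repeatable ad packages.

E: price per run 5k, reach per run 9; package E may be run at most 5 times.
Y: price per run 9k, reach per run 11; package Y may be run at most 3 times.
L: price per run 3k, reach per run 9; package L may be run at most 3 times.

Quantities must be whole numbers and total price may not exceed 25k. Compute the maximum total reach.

54

L has the best ratio (9/3); taking only L gives at most 3×9 = 27 (stopped by the supply cap of 3).
Mixing does better — 3×E and 3×L: price 24 ≤ 25, reach 3·9 + 3·9 = 54.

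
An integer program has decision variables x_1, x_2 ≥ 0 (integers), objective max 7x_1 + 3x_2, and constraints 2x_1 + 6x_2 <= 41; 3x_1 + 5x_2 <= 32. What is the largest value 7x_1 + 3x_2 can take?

Relaxing integrality, the LP optimum is 74.67 at (x_1,x_2) = (10.7, 0), which is not an integer point.
(x_1,x_2)=(10,0): 2·10+6·0=20≤41, 3·10+5·0=30≤32, objective 70.
(x_1,x_2)=(9,1): 2·9+6·1=24≤41, 3·9+5·1=32≤32, objective 66.
(x_1,x_2)=(9,0): 2·9+6·0=18≤41, 3·9+5·0=27≤32, objective 63.
The best lattice point is (10,0), giving 70.

70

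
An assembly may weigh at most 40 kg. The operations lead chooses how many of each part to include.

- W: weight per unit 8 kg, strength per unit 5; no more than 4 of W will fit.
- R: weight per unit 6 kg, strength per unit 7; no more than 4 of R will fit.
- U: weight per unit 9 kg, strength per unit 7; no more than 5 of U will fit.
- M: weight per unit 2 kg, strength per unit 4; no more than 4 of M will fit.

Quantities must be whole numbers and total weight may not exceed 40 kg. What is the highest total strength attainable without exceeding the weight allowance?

This is a bounded integer knapsack.
4×R, 1×U, and 3×M: weight 39 ≤ 40, strength 4·7 + 1·7 + 3·4 = 47.
1×W, 4×R, and 4×M: weight 40 ≤ 40, strength 1·5 + 4·7 + 4·4 = 49.
Best is 49.

49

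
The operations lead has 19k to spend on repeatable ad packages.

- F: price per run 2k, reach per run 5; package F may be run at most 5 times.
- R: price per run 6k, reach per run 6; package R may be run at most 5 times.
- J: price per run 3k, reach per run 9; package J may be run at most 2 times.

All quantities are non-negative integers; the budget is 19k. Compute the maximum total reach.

J has the best ratio (9/3); taking only J gives at most 2×9 = 18 (stopped by the supply cap of 2).
Mixing does better — 5×F and 2×J: price 16 ≤ 19, reach 5·5 + 2·9 = 43.

43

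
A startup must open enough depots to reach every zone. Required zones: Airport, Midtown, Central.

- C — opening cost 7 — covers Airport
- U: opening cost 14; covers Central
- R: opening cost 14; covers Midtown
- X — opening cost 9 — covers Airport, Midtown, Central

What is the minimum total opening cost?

9

X alone covers Airport, Midtown, Central — every zone.
Total opening cost: 9.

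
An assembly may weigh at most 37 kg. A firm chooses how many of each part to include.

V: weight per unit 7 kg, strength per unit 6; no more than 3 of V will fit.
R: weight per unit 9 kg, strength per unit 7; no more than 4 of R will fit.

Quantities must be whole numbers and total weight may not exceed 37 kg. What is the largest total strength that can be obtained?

28

This is a bounded integer knapsack.
Take 4×R: weight 36 ≤ 37, strength 4·7 = 28.
No other integer combination yields more.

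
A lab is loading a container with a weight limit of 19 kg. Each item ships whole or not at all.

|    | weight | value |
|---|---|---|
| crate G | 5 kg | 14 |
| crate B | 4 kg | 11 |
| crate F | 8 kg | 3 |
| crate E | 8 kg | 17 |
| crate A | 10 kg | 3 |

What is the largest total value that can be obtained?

Treat it as a binary knapsack problem.
Allowing fractional choices, the relaxed optimum would be about 42.8, but items are indivisible.
crate G + crate B + crate E: weight 5 + 4 + 8 = 17 ≤ 19, value 14 + 11 + 17 = 42.
crate G + crate E: weight 5 + 8 = 13 ≤ 19, value 14 + 17 = 31.
Best is crate G, crate B, and crate E with total value 42.

42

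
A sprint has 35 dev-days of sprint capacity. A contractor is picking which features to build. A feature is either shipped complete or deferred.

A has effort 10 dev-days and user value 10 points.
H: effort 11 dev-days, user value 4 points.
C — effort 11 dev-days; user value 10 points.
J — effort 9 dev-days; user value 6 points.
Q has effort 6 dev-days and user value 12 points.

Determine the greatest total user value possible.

Take A, C, and Q: effort 10 + 11 + 6 = 27 ≤ 35, user value 10 + 10 + 12 = 32.
No other feasible combination does better.

32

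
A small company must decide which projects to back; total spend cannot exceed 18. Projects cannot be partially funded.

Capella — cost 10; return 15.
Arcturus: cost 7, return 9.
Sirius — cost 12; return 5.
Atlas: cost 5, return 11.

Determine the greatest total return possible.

26

Capella + Atlas: cost 10 + 5 = 15 ≤ 18, return 15 + 11 = 26.
Arcturus + Atlas: cost 7 + 5 = 12 ≤ 18, return 9 + 11 = 20.
Capella + Arcturus: cost 10 + 7 = 17 ≤ 18, return 15 + 9 = 24.
Best is Capella and Atlas with total return 26.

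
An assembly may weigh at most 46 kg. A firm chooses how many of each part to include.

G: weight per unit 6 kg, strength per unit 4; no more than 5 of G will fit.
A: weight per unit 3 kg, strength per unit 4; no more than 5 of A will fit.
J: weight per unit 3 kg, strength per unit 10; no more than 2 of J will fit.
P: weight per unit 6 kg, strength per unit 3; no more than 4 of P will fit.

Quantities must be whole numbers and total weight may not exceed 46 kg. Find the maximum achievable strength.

Take 4×G, 5×A, and 2×J: weight 45 ≤ 46, strength 4·4 + 5·4 + 2·10 = 56.
J has the best ratio (10/3) and is taken to its limit of 2; remaining capacity is filled optimally with the others.

56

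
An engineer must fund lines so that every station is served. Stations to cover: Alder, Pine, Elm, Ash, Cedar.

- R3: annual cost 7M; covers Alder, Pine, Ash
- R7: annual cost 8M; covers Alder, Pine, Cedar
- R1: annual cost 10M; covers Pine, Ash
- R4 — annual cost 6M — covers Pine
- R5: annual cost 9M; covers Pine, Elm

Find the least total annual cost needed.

Choose R3, R7, and R5: together they cover Alder, Pine, Elm, Ash, Cedar — every station.
Total annual cost: 7 + 8 + 9 = 24.
No cover costs less than 24.

24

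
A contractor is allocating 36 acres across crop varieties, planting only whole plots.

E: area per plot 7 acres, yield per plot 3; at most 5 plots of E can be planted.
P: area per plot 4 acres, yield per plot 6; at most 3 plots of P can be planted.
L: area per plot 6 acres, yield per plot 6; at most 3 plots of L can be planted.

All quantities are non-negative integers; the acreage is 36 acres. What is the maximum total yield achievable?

This is a bounded integer knapsack.
P has the best ratio (6/4); taking only P gives at most 3×6 = 18 (stopped by the supply cap of 3).
Mixing does better — 3×P and 3×L: area 30 ≤ 36, yield 3·6 + 3·6 = 36.

36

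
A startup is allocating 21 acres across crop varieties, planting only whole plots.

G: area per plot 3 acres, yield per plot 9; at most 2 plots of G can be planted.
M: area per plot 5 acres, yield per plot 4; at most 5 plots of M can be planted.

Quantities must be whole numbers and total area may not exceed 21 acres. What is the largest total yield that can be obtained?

30

G has the best ratio (9/3); taking only G gives at most 2×9 = 18 (stopped by the supply cap of 2).
Mixing does better — 2×G and 3×M: area 21 ≤ 21, yield 2·9 + 3·4 = 30.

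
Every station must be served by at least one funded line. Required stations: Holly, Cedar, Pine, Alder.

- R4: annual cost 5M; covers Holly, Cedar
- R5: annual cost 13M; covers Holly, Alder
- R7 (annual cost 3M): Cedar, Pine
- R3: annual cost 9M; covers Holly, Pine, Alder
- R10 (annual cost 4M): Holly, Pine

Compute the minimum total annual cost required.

12

This is an integer covering problem.
Choose R7 and R3: together they cover Holly, Cedar, Pine, Alder — every station.
Total annual cost: 3 + 9 = 12.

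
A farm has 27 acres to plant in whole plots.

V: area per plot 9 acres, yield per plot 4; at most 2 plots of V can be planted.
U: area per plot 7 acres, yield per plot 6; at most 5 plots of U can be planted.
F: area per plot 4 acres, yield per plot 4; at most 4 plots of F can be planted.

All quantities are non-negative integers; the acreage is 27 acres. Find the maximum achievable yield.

This is a bounded integer knapsack.
F has the best ratio (4/4); taking only F gives at most 4×4 = 16 (stopped by the supply cap of 4).
Mixing does better — 2×U and 3×F: area 26 ≤ 27, yield 2·6 + 3·4 = 24.

24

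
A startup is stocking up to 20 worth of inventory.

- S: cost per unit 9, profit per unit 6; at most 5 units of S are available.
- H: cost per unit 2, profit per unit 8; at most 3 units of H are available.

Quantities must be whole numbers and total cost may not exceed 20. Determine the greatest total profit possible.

30

1×S and 3×H: cost 15 ≤ 20, profit 1·6 + 3·8 = 30.
3×H: cost 6 ≤ 20, profit 3·8 = 24.
Best is 30.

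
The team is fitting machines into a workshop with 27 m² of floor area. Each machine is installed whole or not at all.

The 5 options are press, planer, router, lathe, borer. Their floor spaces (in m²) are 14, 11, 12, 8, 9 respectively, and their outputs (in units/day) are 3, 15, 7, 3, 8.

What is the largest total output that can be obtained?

23

planer + router: floor space 11 + 12 = 23 ≤ 27, output 15 + 7 = 22.
planer + borer: floor space 11 + 9 = 20 ≤ 27, output 15 + 8 = 23.
planer + lathe: floor space 11 + 8 = 19 ≤ 27, output 15 + 3 = 18.
Best is planer and borer with total output 23.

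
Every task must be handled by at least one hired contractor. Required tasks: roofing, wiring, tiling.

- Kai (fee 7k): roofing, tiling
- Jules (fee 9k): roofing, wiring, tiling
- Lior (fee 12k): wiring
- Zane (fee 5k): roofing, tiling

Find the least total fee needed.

9

The greedy cost-per-new-task heuristic would pick Zane and Jules for 14, but a cheaper cover exists.
Jules alone covers roofing, wiring, tiling — every task.
Total fee: 9.
No cover costs less than 9.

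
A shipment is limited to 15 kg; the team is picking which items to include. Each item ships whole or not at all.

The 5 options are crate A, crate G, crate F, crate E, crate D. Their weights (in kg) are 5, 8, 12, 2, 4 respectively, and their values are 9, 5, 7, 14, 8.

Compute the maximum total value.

31

Allowing fractional choices, the relaxed optimum would be about 33.5, but items are indivisible.
crate A + crate G + crate E: weight 5 + 8 + 2 = 15 ≤ 15, value 9 + 5 + 14 = 28.
crate G + crate E + crate D: weight 8 + 2 + 4 = 14 ≤ 15, value 5 + 14 + 8 = 27.
crate A + crate E + crate D: weight 5 + 2 + 4 = 11 ≤ 15, value 9 + 14 + 8 = 31.
Best is crate A, crate E, and crate D with total value 31.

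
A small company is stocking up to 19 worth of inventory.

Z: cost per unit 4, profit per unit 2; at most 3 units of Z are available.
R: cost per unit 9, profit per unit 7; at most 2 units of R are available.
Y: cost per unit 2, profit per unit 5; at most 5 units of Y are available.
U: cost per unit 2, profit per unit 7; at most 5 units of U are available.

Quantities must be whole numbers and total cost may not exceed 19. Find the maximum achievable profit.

55

5×Y and 4×U: cost 18 ≤ 19, profit 5·5 + 4·7 = 53.
4×Y and 5×U: cost 18 ≤ 19, profit 4·5 + 5·7 = 55.
Best is 55.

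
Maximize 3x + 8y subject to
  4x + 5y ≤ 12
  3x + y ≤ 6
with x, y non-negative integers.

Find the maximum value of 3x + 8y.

16

The continuous relaxation peaks at (0, 2.4) with value 19.20; rounding to a feasible lattice point costs some objective.
(x,y)=(0,2): 4·0+5·2=10≤12, 3·0+1·2=2≤6, objective 16.
(x,y)=(1,1): 4·1+5·1=9≤12, 3·1+1·1=4≤6, objective 11.
(x,y)=(0,1): 4·0+5·1=5≤12, 3·0+1·1=1≤6, objective 8.
No feasible integer point exceeds 16.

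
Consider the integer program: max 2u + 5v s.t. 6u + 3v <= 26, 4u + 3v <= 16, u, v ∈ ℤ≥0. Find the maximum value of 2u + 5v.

25

(u,v)=(0,5): 6·0+3·5=15≤26, 4·0+3·5=15≤16, objective 25.
(u,v)=(1,4): 6·1+3·4=18≤26, 4·1+3·4=16≤16, objective 22.
Maximum is 25 at (u,v)=(0,5).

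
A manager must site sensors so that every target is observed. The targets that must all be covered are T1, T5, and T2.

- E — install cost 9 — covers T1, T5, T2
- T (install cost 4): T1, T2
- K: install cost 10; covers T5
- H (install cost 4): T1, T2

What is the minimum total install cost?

9

The greedy cost-per-new-target heuristic would pick T and E for 13, but a cheaper cover exists.
E alone covers T1, T5, T2 — every target.
Total install cost: 9.
No cover costs less than 9.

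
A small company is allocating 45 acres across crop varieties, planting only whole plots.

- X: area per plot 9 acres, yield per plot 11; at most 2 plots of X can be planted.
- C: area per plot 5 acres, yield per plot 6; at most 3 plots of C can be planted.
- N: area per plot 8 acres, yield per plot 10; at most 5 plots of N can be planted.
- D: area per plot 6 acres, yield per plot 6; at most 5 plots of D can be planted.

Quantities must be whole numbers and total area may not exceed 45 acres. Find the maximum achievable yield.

56

N has the best ratio (10/8); taking only N gives at most 5×10 = 50 (stopped by the area limit).
Mixing does better — 1×C and 5×N: area 45 ≤ 45, yield 1·6 + 5·10 = 56.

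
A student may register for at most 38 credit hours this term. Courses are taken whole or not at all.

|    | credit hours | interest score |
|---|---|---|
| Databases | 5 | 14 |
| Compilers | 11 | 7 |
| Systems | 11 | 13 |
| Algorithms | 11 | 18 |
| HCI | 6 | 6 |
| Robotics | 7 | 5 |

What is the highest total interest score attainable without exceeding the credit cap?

52

Take Databases, Compilers, Systems, and Algorithms: credit hours 5 + 11 + 11 + 11 = 38 ≤ 38, interest score 14 + 7 + 13 + 18 = 52.
No other feasible combination does better.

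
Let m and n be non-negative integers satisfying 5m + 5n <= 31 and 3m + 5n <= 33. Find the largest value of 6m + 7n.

Relaxing integrality, the LP optimum is 43.40 at (m,n) = (0, 6.2), which is not an integer point.
(m,n)=(0,6): 5·0+5·6=30≤31, 3·0+5·6=30≤33, objective 42.
(m,n)=(1,5): 5·1+5·5=30≤31, 3·1+5·5=28≤33, objective 41.
(m,n)=(0,5): 5·0+5·5=25≤31, 3·0+5·5=25≤33, objective 35.
The best lattice point is (0,6), giving 42.

42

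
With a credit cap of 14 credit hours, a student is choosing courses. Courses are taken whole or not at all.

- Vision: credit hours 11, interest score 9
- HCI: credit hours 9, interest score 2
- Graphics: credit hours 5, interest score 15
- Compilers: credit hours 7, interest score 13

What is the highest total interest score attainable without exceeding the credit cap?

28

Allowing fractional choices, the relaxed optimum would be about 29.6, but courses are indivisible.
HCI + Graphics: credit hours 9 + 5 = 14 ≤ 14, interest score 2 + 15 = 17.
Graphics + Compilers: credit hours 5 + 7 = 12 ≤ 14, interest score 15 + 13 = 28.
Graphics: credit hours 5 ≤ 14, interest score 15.
Best is Graphics and Compilers with total interest score 28.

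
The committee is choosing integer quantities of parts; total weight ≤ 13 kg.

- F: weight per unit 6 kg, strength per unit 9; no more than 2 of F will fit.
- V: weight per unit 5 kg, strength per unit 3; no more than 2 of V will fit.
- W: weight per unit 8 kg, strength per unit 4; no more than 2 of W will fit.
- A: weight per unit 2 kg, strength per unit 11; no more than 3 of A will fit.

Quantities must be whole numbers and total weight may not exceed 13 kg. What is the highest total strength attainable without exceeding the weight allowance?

This is a bounded integer knapsack.
1×F and 3×A: weight 12 ≤ 13, strength 1·9 + 3·11 = 42.
1×V and 3×A: weight 11 ≤ 13, strength 1·3 + 3·11 = 36.
Best is 42.

42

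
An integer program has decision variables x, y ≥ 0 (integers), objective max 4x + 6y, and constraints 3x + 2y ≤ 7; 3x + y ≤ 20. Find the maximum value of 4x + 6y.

18

(x,y)=(0,3) is feasible, giving 18.
(x,y)=(1,2) is feasible, giving 16.
The best lattice point is (0,3), giving 18.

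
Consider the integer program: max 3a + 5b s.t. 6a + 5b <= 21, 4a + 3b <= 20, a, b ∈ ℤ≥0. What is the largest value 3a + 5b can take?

20

The continuous relaxation peaks at (0, 4.2) with value 21.00; rounding to a feasible lattice point costs some objective.
(a,b)=(0,4) is feasible, giving 20.
(a,b)=(1,3) is feasible, giving 18.
(a,b)=(0,3) is feasible, giving 15.
Maximum is 20 at (a,b)=(0,4).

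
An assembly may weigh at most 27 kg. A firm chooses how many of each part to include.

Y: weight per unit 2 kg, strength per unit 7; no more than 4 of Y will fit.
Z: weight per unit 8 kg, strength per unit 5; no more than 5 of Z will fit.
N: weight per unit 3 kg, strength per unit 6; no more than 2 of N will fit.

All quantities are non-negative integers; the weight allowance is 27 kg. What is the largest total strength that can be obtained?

45

Take 4×Y, 1×Z, and 2×N: weight 22 ≤ 27, strength 4·7 + 1·5 + 2·6 = 45.
Y has the best ratio (7/2) and is taken to its limit of 4; remaining capacity is filled optimally with the others.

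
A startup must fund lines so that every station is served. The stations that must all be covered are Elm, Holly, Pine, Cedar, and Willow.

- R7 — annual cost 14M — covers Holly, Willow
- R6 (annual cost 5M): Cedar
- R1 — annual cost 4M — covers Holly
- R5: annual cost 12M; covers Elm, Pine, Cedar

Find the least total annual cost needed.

Choose R7 and R5: together they cover Elm, Holly, Pine, Cedar, Willow — every station.
Total annual cost: 14 + 12 = 26.

26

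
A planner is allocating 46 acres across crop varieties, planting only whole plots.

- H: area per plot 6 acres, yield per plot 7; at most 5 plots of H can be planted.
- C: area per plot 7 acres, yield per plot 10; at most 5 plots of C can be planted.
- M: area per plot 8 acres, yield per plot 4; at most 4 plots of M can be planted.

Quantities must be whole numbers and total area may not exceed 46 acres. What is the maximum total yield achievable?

C has the best ratio (10/7); taking only C gives at most 5×10 = 50 (stopped by the supply cap of 5).
Mixing does better — 3×H and 4×C: area 46 ≤ 46, yield 3·7 + 4·10 = 61.

61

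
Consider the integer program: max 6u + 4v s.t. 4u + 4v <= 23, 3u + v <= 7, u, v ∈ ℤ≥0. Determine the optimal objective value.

Relaxing integrality, the LP optimum is 24.25 at (u,v) = (0.625, 5.12), which is not an integer point.
(u,v)=(1,4): 4·1+4·4=20≤23, 3·1+1·4=7≤7, objective 22.
(u,v)=(0,5): 4·0+4·5=20≤23, 3·0+1·5=5≤7, objective 20.
(u,v)=(1,3): 4·1+4·3=16≤23, 3·1+1·3=6≤7, objective 18.
(u,v)=(0,4): 4·0+4·4=16≤23, 3·0+1·4=4≤7, objective 16.
No feasible integer point exceeds 22.

22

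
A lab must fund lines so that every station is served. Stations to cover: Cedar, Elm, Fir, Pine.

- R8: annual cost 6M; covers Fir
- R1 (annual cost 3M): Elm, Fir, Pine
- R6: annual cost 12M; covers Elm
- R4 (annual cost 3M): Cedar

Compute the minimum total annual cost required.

Choose R1 and R4: together they cover Cedar, Elm, Fir, Pine — every station.
Total annual cost: 3 + 3 = 6.
No cover costs less than 6.

6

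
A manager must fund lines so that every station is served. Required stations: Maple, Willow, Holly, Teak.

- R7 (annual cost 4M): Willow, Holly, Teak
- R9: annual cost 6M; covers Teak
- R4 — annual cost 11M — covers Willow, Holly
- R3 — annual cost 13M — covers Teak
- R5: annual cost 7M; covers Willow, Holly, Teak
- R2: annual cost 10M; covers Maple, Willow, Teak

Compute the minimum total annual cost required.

Choose R7 and R2: together they cover Maple, Willow, Holly, Teak — every station.
Total annual cost: 4 + 10 = 14.
No cover costs less than 14.

14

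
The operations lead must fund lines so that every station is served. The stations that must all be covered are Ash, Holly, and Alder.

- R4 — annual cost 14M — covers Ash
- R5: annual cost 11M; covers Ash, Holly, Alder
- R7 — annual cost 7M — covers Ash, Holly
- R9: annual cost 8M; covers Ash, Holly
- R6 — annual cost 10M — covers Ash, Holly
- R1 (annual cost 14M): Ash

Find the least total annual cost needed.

This is an integer covering problem.
The greedy cost-per-new-station heuristic would pick R7 and R5 for 18, but a cheaper cover exists.
R5 alone covers Ash, Holly, Alder — every station.
Total annual cost: 11.
No cover costs less than 11.

11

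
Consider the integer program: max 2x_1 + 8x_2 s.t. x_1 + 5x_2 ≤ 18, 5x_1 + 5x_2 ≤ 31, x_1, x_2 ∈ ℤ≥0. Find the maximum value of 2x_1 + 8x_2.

(x_1,x_2)=(3,3): 1·3+5·3=18≤18, 5·3+5·3=30≤31, objective 30.
(x_1,x_2)=(2,3): 1·2+5·3=17≤18, 5·2+5·3=25≤31, objective 28.
(x_1,x_2)=(4,2): 1·4+5·2=14≤18, 5·4+5·2=30≤31, objective 24.
The best lattice point is (3,3), giving 30.

30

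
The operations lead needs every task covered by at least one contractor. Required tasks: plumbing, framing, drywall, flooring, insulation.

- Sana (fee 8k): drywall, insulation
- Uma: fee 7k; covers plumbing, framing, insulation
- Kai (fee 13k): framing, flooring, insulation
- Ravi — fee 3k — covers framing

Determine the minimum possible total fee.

28

Choose Sana, Uma, and Kai: together they cover plumbing, framing, drywall, flooring, insulation — every task.
Total fee: 8 + 7 + 13 = 28.
No cover costs less than 28.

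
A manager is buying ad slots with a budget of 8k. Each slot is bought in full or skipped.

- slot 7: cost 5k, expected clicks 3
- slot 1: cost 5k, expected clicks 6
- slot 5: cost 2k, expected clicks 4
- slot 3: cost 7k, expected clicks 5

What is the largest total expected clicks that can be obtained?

10

Treat it as a binary knapsack problem.
Allowing fractional choices, the relaxed optimum would be about 10.7, but ad slots are indivisible.
slot 1: cost 5 ≤ 8, expected clicks 6.
slot 1 + slot 5: cost 5 + 2 = 7 ≤ 8, expected clicks 6 + 4 = 10.
slot 7 + slot 5: cost 5 + 2 = 7 ≤ 8, expected clicks 3 + 4 = 7.
Best is slot 1 and slot 5 with total expected clicks 10.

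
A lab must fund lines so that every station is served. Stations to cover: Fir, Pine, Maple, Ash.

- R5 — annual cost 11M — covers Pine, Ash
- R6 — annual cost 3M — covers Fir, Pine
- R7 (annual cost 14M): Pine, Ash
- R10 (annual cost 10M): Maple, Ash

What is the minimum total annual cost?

Choose R6 and R10: together they cover Fir, Pine, Maple, Ash — every station.
Total annual cost: 3 + 10 = 13.

13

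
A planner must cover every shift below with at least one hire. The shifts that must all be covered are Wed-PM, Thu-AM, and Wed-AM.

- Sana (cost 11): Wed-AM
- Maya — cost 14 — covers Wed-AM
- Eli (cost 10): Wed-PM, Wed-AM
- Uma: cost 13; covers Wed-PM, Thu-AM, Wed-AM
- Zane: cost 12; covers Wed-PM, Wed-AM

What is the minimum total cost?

13

Uma alone covers Wed-PM, Thu-AM, Wed-AM — every shift.
Total cost: 13.
No cover costs less than 13.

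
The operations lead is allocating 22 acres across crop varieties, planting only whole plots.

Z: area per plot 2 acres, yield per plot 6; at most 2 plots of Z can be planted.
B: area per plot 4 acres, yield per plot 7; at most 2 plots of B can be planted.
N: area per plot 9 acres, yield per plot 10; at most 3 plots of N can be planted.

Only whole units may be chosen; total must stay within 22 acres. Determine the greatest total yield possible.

Z has the best ratio (6/2); taking only Z gives at most 2×6 = 12 (stopped by the supply cap of 2).
Mixing does better — 2×Z, 2×B, and 1×N: area 21 ≤ 22, yield 2·6 + 2·7 + 1·10 = 36.

36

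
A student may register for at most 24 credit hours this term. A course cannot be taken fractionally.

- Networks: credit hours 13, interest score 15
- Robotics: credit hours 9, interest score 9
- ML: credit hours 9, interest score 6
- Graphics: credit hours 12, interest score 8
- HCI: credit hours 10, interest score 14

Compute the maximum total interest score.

Take Networks and HCI: credit hours 13 + 10 = 23 ≤ 24, interest score 15 + 14 = 29.
No other feasible combination does better.

29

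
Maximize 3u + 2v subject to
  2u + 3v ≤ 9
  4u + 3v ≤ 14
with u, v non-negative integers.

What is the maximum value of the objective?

9

Relaxing integrality, the LP optimum is 10.50 at (u,v) = (3.5, 0), which is not an integer point.
(u,v)=(3,0): 2·3+3·0=6≤9, 4·3+3·0=12≤14, objective 9.
(u,v)=(2,1): 2·2+3·1=7≤9, 4·2+3·1=11≤14, objective 8.
(u,v)=(2,0): 2·2+3·0=4≤9, 4·2+3·0=8≤14, objective 6.
Maximum is 9 at (u,v)=(3,0).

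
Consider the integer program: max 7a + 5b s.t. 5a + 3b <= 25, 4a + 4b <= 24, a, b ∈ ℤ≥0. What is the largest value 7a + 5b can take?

36

(a,b)=(3,3): 5·3+3·3=24≤25, 4·3+4·3=24≤24, objective 36.
(a,b)=(2,4): 5·2+3·4=22≤25, 4·2+4·4=24≤24, objective 34.
(a,b)=(4,1): 5·4+3·1=23≤25, 4·4+4·1=20≤24, objective 33.
(a,b)=(3,2): 5·3+3·2=21≤25, 4·3+4·2=20≤24, objective 31.
The best lattice point is (3,3), giving 36.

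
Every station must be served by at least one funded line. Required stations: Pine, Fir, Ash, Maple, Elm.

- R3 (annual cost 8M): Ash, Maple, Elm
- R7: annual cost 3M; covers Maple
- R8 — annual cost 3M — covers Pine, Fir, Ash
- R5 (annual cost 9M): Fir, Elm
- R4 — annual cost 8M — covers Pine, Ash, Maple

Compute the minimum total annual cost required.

This is an integer covering problem.
The greedy cost-per-new-station heuristic would pick R8, R7, and R3 for 14, but a cheaper cover exists.
Choose R3 and R8: together they cover Pine, Fir, Ash, Maple, Elm — every station.
Total annual cost: 8 + 3 = 11.
No cover costs less than 11.

11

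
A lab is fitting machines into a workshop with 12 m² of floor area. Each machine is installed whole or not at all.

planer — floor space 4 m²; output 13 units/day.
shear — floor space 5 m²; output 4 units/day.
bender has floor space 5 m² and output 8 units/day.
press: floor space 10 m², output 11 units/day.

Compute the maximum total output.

Treat it as a binary knapsack problem.
planer + shear: floor space 4 + 5 = 9 ≤ 12, output 13 + 4 = 17.
planer + bender: floor space 4 + 5 = 9 ≤ 12, output 13 + 8 = 21.
planer: floor space 4 ≤ 12, output 13.
Best is planer and bender with total output 21.

21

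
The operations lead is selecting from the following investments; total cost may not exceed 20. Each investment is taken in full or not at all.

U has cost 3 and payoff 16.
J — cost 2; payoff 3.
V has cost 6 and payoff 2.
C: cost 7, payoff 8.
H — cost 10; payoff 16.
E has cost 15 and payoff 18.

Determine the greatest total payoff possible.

40

Take U, C, and H: cost 3 + 7 + 10 = 20 ≤ 20, payoff 16 + 8 + 16 = 40.
No other feasible combination does better.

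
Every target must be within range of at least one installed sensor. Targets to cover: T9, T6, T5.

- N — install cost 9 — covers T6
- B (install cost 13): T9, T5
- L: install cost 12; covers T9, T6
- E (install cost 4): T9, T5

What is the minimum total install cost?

Choose N and E: together they cover T9, T6, T5 — every target.
Total install cost: 9 + 4 = 13.

13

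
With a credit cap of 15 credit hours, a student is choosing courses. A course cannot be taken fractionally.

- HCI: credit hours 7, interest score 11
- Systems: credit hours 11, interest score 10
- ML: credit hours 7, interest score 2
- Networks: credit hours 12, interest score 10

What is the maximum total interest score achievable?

Treat it as a binary knapsack problem.
Take HCI and ML: credit hours 7 + 7 = 14 ≤ 15, interest score 11 + 2 = 13.
No other feasible combination does better.

13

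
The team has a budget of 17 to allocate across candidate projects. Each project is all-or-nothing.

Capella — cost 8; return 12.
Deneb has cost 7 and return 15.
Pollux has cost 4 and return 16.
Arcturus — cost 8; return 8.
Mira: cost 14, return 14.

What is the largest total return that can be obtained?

Allowing fractional choices, the relaxed optimum would be about 40.0, but projects are indivisible.
Capella + Pollux: cost 8 + 4 = 12 ≤ 17, return 12 + 16 = 28.
Deneb + Pollux: cost 7 + 4 = 11 ≤ 17, return 15 + 16 = 31.
Capella + Deneb: cost 8 + 7 = 15 ≤ 17, return 12 + 15 = 27.
Best is Deneb and Pollux with total return 31.

31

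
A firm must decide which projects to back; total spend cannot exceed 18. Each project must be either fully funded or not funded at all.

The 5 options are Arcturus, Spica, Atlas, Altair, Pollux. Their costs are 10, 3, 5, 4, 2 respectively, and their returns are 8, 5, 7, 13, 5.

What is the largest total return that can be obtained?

Allowing fractional choices, the relaxed optimum would be about 33.2, but projects are indivisible.
Spica + Atlas + Altair + Pollux: cost 3 + 5 + 4 + 2 = 14 ≤ 18, return 5 + 7 + 13 + 5 = 30.
Arcturus + Altair + Pollux: cost 10 + 4 + 2 = 16 ≤ 18, return 8 + 13 + 5 = 26.
Arcturus + Spica + Altair: cost 10 + 3 + 4 = 17 ≤ 18, return 8 + 5 + 13 = 26.
Best is Spica, Atlas, Altair, and Pollux with total return 30.

30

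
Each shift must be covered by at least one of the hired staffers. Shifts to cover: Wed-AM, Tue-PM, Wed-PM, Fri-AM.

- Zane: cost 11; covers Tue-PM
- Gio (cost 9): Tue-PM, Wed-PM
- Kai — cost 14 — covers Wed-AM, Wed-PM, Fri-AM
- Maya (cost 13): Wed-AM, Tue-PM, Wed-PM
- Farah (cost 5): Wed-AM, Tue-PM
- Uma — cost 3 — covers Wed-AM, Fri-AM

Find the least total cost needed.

12

Choose Gio and Uma: together they cover Wed-AM, Tue-PM, Wed-PM, Fri-AM — every shift.
Total cost: 9 + 3 = 12.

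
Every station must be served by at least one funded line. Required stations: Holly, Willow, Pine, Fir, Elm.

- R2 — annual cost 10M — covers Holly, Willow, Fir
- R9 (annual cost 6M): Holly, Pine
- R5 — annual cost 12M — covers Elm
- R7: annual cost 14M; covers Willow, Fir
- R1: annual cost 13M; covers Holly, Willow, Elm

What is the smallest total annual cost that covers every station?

Choose R2, R9, and R5: together they cover Holly, Willow, Pine, Fir, Elm — every station.
Total annual cost: 10 + 6 + 12 = 28.
No cover costs less than 28.

28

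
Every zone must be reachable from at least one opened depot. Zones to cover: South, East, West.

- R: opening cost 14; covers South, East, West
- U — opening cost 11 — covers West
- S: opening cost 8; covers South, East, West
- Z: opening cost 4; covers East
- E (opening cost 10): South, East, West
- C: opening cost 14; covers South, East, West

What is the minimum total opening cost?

S alone covers South, East, West — every zone.
Total opening cost: 8.

8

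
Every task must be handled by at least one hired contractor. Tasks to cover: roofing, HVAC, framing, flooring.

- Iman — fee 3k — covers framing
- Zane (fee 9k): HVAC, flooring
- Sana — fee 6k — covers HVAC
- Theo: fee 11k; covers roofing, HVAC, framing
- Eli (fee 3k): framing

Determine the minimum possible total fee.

20

This is a weighted set-cover instance.
The greedy cost-per-new-task heuristic would pick Iman, Zane, and Theo for 23, but a cheaper cover exists.
Choose Zane and Theo: together they cover roofing, HVAC, framing, flooring — every task.
Total fee: 9 + 11 = 20.
No cover costs less than 20.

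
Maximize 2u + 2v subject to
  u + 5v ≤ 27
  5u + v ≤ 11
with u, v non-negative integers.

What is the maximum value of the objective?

Relaxing integrality, the LP optimum is 12.67 at (u,v) = (1.17, 5.17), which is not an integer point.
(u,v)=(1,5): 1·1+5·5=26≤27, 5·1+1·5=10≤11, objective 12.
(u,v)=(1,4): 1·1+5·4=21≤27, 5·1+1·4=9≤11, objective 10.
(u,v)=(0,5): 1·0+5·5=25≤27, 5·0+1·5=5≤11, objective 10.
Maximum is 12 at (u,v)=(1,5).

12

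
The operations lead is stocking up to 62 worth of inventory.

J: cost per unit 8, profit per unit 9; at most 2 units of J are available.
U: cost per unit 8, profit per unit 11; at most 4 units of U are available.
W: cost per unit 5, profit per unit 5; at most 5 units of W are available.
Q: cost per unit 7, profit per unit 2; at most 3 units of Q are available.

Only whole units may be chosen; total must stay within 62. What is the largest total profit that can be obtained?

73

U has the best ratio (11/8); taking only U gives at most 4×11 = 44 (stopped by the supply cap of 4).
Mixing does better — 1×J, 4×U, and 4×W: cost 60 ≤ 62, profit 1·9 + 4·11 + 4·5 = 73.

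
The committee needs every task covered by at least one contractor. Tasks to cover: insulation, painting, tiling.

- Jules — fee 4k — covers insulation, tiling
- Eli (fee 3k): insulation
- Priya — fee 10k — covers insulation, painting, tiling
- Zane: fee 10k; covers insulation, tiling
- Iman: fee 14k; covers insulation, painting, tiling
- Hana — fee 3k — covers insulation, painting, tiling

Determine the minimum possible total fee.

This is an integer covering problem.
Hana alone covers insulation, painting, tiling — every task.
Total fee: 3.
No cover costs less than 3.

3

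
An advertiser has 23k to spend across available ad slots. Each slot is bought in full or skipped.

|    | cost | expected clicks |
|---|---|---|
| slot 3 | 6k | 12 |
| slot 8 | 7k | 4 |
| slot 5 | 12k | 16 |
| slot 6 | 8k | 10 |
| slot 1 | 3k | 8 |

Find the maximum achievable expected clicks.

Take slot 3, slot 5, and slot 1: cost 6 + 12 + 3 = 21 ≤ 23, expected clicks 12 + 16 + 8 = 36.
No other feasible combination does better.

36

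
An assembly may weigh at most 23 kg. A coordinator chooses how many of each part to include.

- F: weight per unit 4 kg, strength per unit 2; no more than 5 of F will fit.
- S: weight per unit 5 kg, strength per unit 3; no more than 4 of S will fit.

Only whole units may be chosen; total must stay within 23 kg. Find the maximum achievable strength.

13

2×F and 3×S: weight 23 ≤ 23, strength 2·2 + 3·3 = 13.
4×S: weight 20 ≤ 23, strength 4·3 = 12.
Best is 13.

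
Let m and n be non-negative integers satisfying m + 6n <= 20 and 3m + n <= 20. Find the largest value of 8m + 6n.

Relaxing integrality, the LP optimum is 61.18 at (m,n) = (5.88, 2.35), which is not an integer point.
(m,n)=(6,2) is feasible, giving 60.
(m,n)=(6,1) is feasible, giving 54.
The best lattice point is (6,2), giving 60.

60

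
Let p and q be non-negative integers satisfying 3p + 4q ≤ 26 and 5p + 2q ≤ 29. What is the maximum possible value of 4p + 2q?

24

(p,q)=(5,2): 3·5+4·2=23≤26, 5·5+2·2=29≤29, objective 24.
(p,q)=(4,3): 3·4+4·3=24≤26, 5·4+2·3=26≤29, objective 22.
The best lattice point is (5,2), giving 24.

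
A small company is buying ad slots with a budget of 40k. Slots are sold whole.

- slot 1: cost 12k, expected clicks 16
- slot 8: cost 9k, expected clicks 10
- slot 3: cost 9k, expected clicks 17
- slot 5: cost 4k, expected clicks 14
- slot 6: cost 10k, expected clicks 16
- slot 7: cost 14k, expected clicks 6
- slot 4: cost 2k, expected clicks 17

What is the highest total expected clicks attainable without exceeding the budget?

Take slot 1, slot 3, slot 5, slot 6, and slot 4: cost 12 + 9 + 4 + 10 + 2 = 37 ≤ 40, expected clicks 16 + 17 + 14 + 16 + 17 = 80.
No other feasible combination does better.

80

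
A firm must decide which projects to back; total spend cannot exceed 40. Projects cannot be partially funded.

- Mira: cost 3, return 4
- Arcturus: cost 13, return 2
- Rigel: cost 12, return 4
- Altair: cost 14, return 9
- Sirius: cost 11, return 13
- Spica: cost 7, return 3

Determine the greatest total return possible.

Take Mira, Rigel, Altair, and Sirius: cost 3 + 12 + 14 + 11 = 40 ≤ 40, return 4 + 4 + 9 + 13 = 30.
No other feasible combination does better.

30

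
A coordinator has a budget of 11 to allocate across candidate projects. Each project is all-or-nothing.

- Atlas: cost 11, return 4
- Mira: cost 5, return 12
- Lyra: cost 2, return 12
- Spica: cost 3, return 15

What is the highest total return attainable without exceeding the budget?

39

Treat it as a binary knapsack problem.
Allowing fractional choices, the relaxed optimum would be about 39.4, but projects are indivisible.
Mira + Lyra + Spica: cost 5 + 2 + 3 = 10 ≤ 11, return 12 + 12 + 15 = 39.
Lyra + Spica: cost 2 + 3 = 5 ≤ 11, return 12 + 15 = 27.
Mira + Spica: cost 5 + 3 = 8 ≤ 11, return 12 + 15 = 27.
Best is Mira, Lyra, and Spica with total return 39.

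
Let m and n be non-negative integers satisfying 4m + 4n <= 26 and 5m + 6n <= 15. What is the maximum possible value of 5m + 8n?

16

Relaxing integrality, the LP optimum is 20.00 at (m,n) = (0, 2.5), which is not an integer point.
(m,n)=(0,2): 4·0+4·2=8≤26, 5·0+6·2=12≤15, objective 16.
(m,n)=(1,1): 4·1+4·1=8≤26, 5·1+6·1=11≤15, objective 13.
Maximum is 16 at (m,n)=(0,2).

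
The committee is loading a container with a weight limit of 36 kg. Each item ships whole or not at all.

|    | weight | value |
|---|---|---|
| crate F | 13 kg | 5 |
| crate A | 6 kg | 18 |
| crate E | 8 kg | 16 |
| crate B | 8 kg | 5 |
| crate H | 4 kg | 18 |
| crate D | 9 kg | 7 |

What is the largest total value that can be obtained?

64

crate A + crate E + crate H + crate D: weight 6 + 8 + 4 + 9 = 27 ≤ 36, value 18 + 16 + 18 + 7 = 59.
crate A + crate E + crate B + crate H + crate D: weight 6 + 8 + 8 + 4 + 9 = 35 ≤ 36, value 18 + 16 + 5 + 18 + 7 = 64.
Best is crate A, crate E, crate B, crate H, and crate D with total value 64.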